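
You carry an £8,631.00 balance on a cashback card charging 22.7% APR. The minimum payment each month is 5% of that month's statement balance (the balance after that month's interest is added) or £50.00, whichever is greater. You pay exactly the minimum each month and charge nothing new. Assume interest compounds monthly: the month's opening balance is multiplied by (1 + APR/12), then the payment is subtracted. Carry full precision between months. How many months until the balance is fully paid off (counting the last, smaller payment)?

92 months

Monthly rate r = 22.7%/12 = 1.89167% = 0.0189167.
While 5% of the post-interest balance exceeds £50.00, each month B ← (B·(1+r))·(1 − 0.05), i.e. B shrinks by the factor (1+r)·0.95 = 0.96797.
This holds for months 1–67. Entering month 68 the balance is £974.62; 5% of the post-interest balance is now below £50.00, so the flat £50.00 minimum applies from here.
From month 68 a fixed £50.00 at rate r clears £974.62 in 25 more payments. Total: 67 + 25 = 92 months.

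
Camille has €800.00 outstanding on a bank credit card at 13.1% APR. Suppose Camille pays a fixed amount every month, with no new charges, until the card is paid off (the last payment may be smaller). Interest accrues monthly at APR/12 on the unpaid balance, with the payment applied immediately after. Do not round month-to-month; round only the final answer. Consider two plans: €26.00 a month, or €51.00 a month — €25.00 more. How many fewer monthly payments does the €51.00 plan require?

20 fewer payments

Monthly rate r = 13.1%/12 = 1.09167% = 0.0109167.
At €26.00/mo: n = ⌈−ln(1 − rB₀/P)/ln(1+r)⌉ = 38 payments (last €18.21); total interest = total paid − €800.00 = €180.21.
At €51.00/mo: 18 payments (last €15.32); total interest €82.32.
Payments saved = 38 − 18 = 20.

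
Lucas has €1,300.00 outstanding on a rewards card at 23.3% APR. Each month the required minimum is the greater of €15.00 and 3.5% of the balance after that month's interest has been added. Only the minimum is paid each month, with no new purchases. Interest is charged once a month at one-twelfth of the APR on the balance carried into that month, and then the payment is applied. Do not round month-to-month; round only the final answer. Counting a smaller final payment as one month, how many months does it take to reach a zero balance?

110 months

Monthly rate r = 23.3%/12 = 1.94167% = 0.0194167.
While 3.5% of the post-interest balance exceeds €15.00, each month B ← (B·(1+r))·(1 − 0.035), i.e. B shrinks by the factor (1+r)·0.965 = 0.98374.
This holds for months 1–69. Entering month 70 the balance is €419.37; 3.5% of the post-interest balance is now below €15.00, so the flat €15.00 minimum applies from here.
From month 70 a fixed €15.00 at rate r clears €419.37 in 41 more payments. Total: 69 + 41 = 110 months.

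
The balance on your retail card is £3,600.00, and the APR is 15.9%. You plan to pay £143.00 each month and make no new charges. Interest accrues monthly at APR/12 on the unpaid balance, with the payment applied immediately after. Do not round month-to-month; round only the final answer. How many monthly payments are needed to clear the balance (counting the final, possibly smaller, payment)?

Monthly rate r = 15.9%/12 = 1.325% = 0.01325.
Recurrence: B ← B·(1+r) − £143.00.
Month 1: interest £47.70; balance after payment £3,504.70.
Month 2: interest £46.44; balance after payment £3,408.14.
Closed form: n = −ln(1 − rB₀/P)/ln(1+r) = −ln(0.66643)/ln(1.01325) ≈ 30.830, so the balance reaches zero during payment 31.

31 payments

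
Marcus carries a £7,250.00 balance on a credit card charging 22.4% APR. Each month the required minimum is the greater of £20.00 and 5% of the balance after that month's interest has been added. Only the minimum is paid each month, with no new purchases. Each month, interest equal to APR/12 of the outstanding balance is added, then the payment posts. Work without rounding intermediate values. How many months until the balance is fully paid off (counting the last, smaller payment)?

114 months

Monthly rate r = 22.4%/12 = 1.86667% = 0.0186667.
While 5% of the post-interest balance exceeds £20.00, each month B ← (B·(1+r))·(1 − 0.05), i.e. B shrinks by the factor (1+r)·0.95 = 0.96773.
This holds for months 1–89. Entering month 90 the balance is £391.38; 5% of the post-interest balance is now below £20.00, so the flat £20.00 minimum applies from here.
From month 90 a fixed £20.00 at rate r clears £391.38 in 25 more payments. Total: 89 + 25 = 114 months.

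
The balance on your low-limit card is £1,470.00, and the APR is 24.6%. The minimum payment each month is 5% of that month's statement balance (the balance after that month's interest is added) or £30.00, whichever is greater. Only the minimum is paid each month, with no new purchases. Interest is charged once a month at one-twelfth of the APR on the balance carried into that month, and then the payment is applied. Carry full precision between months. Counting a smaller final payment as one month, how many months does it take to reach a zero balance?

Monthly rate r = 24.6%/12 = 2.05% = 0.0205.
While 5% of the post-interest balance exceeds £30.00, each month B ← (B·(1+r))·(1 − 0.05), i.e. B shrinks by the factor (1+r)·0.95 = 0.96947.
This holds for months 1–30. Entering month 31 the balance is £579.98; 5% of the post-interest balance is now below £30.00, so the flat £30.00 minimum applies from here.
From month 31 a fixed £30.00 at rate r clears £579.98 in 25 more payments. Total: 30 + 25 = 55 months.

55 months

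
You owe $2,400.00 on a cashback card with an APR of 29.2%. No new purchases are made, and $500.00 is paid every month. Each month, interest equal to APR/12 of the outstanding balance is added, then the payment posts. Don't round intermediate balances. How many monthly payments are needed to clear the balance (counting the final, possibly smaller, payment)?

Monthly rate r = 29.2%/12 = 2.43333% = 0.0243333.
Recurrence: B ← B·(1+r) − $500.00.
Month 1: interest $58.40; balance after payment $1,958.40.
Month 2: interest $47.65; balance after payment $1,506.05.
Month 3: interest $36.65; balance after payment $1,042.70.
Month 4: interest $25.37; balance after payment $568.07.
Month 5: interest $13.82; balance after payment $81.90.
Month 6: interest $1.99; balance after payment $0.00.

6 months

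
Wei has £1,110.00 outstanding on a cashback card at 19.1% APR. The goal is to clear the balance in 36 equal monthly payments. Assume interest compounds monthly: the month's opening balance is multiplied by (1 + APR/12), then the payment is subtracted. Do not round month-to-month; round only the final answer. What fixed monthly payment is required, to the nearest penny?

£40.74

Monthly rate r = 19.1%/12 = 1.59167% = 0.0159167.
Level-payment amortization: P = B₀·r / (1 − (1+r)^(−n)) = 1110.00·0.0159167 / (1 − 1.01592^(−36)).
Denominator 1 − (1+r)^(−36) = 0.433618666.
P = 17.6675 / 0.433618666 ≈ 40.74.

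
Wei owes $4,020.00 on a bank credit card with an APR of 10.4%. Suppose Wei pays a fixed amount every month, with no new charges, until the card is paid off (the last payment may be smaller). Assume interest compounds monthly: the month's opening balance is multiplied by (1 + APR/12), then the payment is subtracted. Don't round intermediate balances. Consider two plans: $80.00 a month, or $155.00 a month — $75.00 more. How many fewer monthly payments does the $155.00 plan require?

37 fewer payments

Monthly rate r = 10.4%/12 = 0.866667% = 0.00866667.
At $80.00/mo: n = ⌈−ln(1 − rB₀/P)/ln(1+r)⌉ = 67 payments (last $21.20); total interest = total paid − $4,020.00 = $1,281.20.
At $155.00/mo: 30 payments (last $78.31); total interest $553.31.
Payments saved = 67 − 30 = 37.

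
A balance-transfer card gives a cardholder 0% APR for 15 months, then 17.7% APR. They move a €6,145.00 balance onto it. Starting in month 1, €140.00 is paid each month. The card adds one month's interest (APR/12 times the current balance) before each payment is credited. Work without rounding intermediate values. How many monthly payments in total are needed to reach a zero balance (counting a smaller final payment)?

53 months

Promo months 1–15 at r₀ = 0%/12 = 0; months 16+ at r₁ = 17.7%/12 = 0.01475.
After month 15 (no interest yet): B = €6,145.00 − 15·€140.00 = €4,045.00.
Then at r₁ with €140.00/mo: n₂ = −ln(1 − r₁·B/P)/ln(1+r₁) ≈ 37.93 → 38 more payments.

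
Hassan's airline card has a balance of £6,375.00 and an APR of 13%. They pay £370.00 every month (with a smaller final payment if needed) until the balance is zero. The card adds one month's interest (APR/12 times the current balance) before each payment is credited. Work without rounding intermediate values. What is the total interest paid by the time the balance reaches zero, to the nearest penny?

Monthly rate r = 13%/12 = 1.08333% = 0.0108333.
Payoff takes n = ⌈−ln(1 − rB₀/P)/ln(1+r)⌉ = ⌈19.174⌉ = 20 payments; the last is £64.64.
Total paid = 19·£370.00 + £64.64 = £7,094.64.
Total interest = total paid − principal = £7,094.64 − £6,375.00 = £719.64.

£719.64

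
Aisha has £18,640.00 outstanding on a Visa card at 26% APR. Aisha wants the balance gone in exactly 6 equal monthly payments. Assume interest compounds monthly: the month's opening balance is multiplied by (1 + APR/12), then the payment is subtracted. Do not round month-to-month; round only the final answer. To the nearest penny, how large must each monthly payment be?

£3,346.46

Monthly rate r = 26%/12 = 2.16667% = 0.0216667.
Level-payment amortization: P = B₀·r / (1 − (1+r)^(−n)) = 18640.00·0.0216667 / (1 − 1.02167^(−6)).
Denominator 1 − (1+r)^(−6) = 0.120684649.
P = 403.867 / 0.120684649 ≈ 3346.46.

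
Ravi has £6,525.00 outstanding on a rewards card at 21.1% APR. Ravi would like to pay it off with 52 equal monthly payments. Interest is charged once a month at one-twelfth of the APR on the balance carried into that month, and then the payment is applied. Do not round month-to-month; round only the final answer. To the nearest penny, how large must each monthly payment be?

£192.50

Monthly rate r = 21.1%/12 = 1.75833% = 0.0175833.
Level-payment amortization: P = B₀·r / (1 − (1+r)^(−n)) = 6525.00·0.0175833 / (1 − 1.01758^(−52)).
Denominator 1 − (1+r)^(−52) = 0.596019158.
P = 114.731 / 0.596019158 ≈ 192.50.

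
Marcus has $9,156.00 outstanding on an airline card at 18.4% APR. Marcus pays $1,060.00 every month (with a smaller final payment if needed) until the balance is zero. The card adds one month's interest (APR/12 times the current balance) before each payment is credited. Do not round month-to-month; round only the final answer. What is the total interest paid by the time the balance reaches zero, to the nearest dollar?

Monthly rate r = 18.4%/12 = 1.53333% = 0.0153333.
Payoff takes n = ⌈−ln(1 − rB₀/P)/ln(1+r)⌉ = ⌈9.337⌉ = 10 payments; the last is $358.74.
Total paid = 9·$1,060.00 + $358.74 = $9,898.74.
Total interest = total paid − principal = $9,898.74 − $9,156.00 = $742.74.

$743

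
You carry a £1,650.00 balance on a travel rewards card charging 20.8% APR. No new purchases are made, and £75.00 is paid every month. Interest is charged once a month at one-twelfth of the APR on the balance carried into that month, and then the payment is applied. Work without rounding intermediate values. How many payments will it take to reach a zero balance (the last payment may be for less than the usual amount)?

28 payments

Monthly rate r = 20.8%/12 = 1.73333% = 0.0173333.
Recurrence: B ← B·(1+r) − £75.00.
Month 1: interest £28.60; balance after payment £1,603.60.
Month 2: interest £27.80; balance after payment £1,556.40.
Closed form: n = −ln(1 − rB₀/P)/ln(1+r) = −ln(0.61867)/ln(1.01733) ≈ 27.943, so the balance reaches zero during payment 28.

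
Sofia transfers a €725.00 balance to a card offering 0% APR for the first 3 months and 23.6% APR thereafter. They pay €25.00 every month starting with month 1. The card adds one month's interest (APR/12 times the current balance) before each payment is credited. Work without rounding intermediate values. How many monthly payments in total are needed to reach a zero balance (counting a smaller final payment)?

Promo months 1–3 at r₀ = 0%/12 = 0; months 4+ at r₁ = 23.6%/12 = 0.0196667.
After month 3 (no interest yet): B = €725.00 − 3·€25.00 = €650.00.
Then at r₁ with €25.00/mo: n₂ = −ln(1 − r₁·B/P)/ln(1+r₁) ≈ 36.77 → 37 more payments.

40 payments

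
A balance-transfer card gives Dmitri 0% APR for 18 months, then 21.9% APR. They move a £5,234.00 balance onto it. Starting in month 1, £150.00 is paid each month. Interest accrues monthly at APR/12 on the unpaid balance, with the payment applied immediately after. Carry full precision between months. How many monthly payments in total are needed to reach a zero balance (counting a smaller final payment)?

39 months

Promo months 1–18 at r₀ = 0%/12 = 0; months 19+ at r₁ = 21.9%/12 = 0.01825.
After month 18 (no interest yet): B = £5,234.00 − 18·£150.00 = £2,534.00.
Then at r₁ with £150.00/mo: n₂ = −ln(1 − r₁·B/P)/ln(1+r₁) ≈ 20.38 → 21 more payments.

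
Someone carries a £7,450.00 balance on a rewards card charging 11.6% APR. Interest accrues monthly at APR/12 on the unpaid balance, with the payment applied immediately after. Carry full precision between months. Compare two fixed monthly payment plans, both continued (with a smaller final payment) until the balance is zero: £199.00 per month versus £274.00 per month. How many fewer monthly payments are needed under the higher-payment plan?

15 fewer payments

Monthly rate r = 11.6%/12 = 0.966667% = 0.00966667.
At £199.00/mo: n = ⌈−ln(1 − rB₀/P)/ln(1+r)⌉ = 47 payments (last £139.16); total interest = total paid − £7,450.00 = £1,843.16.
At £274.00/mo: 32 payments (last £191.54); total interest £1,235.54.
Payments saved = 47 − 32 = 15.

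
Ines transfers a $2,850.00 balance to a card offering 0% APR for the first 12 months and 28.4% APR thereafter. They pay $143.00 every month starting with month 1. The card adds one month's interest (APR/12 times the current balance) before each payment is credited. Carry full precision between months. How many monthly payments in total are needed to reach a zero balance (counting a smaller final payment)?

Promo months 1–12 at r₀ = 0%/12 = 0; months 13+ at r₁ = 28.4%/12 = 0.0236667.
After month 12 (no interest yet): B = $2,850.00 − 12·$143.00 = $1,134.00.
Then at r₁ with $143.00/mo: n₂ = −ln(1 − r₁·B/P)/ln(1+r₁) ≈ 8.89 → 9 more payments.

21 months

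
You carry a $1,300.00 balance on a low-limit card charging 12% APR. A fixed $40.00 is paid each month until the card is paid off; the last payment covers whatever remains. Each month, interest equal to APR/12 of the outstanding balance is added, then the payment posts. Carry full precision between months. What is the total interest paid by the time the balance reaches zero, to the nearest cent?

Monthly rate r = 12%/12 = 1% = 0.01.
Payoff takes n = ⌈−ln(1 − rB₀/P)/ln(1+r)⌉ = ⌈39.500⌉ = 40 payments; the last is $20.07.
Total paid = 39·$40.00 + $20.07 = $1,580.07.
Total interest = total paid − principal = $1,580.07 − $1,300.00 = $280.07.

$280.07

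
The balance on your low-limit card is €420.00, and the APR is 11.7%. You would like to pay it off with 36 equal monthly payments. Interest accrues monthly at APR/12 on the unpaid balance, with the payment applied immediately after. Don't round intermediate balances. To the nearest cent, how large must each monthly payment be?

Monthly rate r = 11.7%/12 = 0.975% = 0.00975.
Level-payment amortization: P = B₀·r / (1 − (1+r)^(−n)) = 420.00·0.00975 / (1 − 1.00975^(−36)).
Denominator 1 − (1+r)^(−36) = 0.294818397.
P = 4.095 / 0.294818397 ≈ 13.89.

€13.89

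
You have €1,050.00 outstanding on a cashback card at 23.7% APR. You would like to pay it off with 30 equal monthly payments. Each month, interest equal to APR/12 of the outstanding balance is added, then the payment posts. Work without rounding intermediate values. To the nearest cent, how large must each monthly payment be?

€46.72

Monthly rate r = 23.7%/12 = 1.975% = 0.01975.
Level-payment amortization: P = B₀·r / (1 − (1+r)^(−n)) = 1050.00·0.01975 / (1 − 1.01975^(−30)).
Denominator 1 − (1+r)^(−30) = 0.443854304.
P = 20.7375 / 0.443854304 ≈ 46.72.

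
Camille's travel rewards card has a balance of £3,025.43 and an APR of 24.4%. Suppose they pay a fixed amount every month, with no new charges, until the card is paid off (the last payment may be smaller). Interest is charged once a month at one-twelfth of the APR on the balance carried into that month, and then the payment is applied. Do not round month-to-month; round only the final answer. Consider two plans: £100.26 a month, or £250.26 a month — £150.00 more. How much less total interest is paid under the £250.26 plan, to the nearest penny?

Monthly rate r = 24.4%/12 = 2.03333% = 0.0203333.
At £100.26/mo: n = ⌈−ln(1 − rB₀/P)/ln(1+r)⌉ = 48 payments (last £23.78); total interest = total paid − £3,025.43 = £1,710.57.
At £250.26/mo: 15 payments (last £3.81); total interest £482.02.
Interest saved = £1,710.57 − £482.02 = £1,228.55.

£1,228.55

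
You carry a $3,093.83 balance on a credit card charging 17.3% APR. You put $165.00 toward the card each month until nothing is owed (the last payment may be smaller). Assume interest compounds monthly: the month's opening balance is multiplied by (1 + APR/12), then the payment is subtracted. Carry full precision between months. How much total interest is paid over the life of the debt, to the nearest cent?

Monthly rate r = 17.3%/12 = 1.44167% = 0.0144167.
Payoff takes n = ⌈−ln(1 − rB₀/P)/ln(1+r)⌉ = ⌈22.017⌉ = 23 payments; the last is $2.86.
Total paid = 22·$165.00 + $2.86 = $3,632.86.
Total interest = total paid − principal = $3,632.86 − $3,093.83 = $539.03.

$539.03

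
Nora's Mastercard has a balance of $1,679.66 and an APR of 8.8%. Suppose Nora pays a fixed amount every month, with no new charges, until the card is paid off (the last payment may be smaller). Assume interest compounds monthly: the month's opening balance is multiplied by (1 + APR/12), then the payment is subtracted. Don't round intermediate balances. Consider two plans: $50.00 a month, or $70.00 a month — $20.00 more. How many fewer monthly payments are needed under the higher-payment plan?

12 fewer payments

Monthly rate r = 8.8%/12 = 0.733333% = 0.00733333.
At $50.00/mo: n = ⌈−ln(1 − rB₀/P)/ln(1+r)⌉ = 39 payments (last $35.47); total interest = total paid − $1,679.66 = $255.81.
At $70.00/mo: 27 payments (last $34.27); total interest $174.61.
Payments saved = 39 − 27 = 12.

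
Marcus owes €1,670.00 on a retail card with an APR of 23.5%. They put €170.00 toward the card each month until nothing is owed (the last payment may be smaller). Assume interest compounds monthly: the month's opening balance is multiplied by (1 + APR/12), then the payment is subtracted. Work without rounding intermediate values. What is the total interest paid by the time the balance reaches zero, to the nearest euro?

Monthly rate r = 23.5%/12 = 1.95833% = 0.0195833.
Payoff takes n = ⌈−ln(1 − rB₀/P)/ln(1+r)⌉ = ⌈11.017⌉ = 12 payments; the last is €2.88.
Total paid = 11·€170.00 + €2.88 = €1,872.88.
Total interest = total paid − principal = €1,872.88 − €1,670.00 = €202.88.

€203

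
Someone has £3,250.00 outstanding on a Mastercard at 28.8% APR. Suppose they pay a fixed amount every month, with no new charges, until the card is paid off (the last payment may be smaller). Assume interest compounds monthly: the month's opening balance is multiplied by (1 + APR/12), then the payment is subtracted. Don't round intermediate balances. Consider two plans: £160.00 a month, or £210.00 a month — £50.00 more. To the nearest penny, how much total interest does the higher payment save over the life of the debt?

£398.08

Monthly rate r = 28.8%/12 = 2.4% = 0.024.
At £160.00/mo: n = ⌈−ln(1 − rB₀/P)/ln(1+r)⌉ = 29 payments (last £29.92); total interest = total paid − £3,250.00 = £1,259.92.
At £210.00/mo: 20 payments (last £121.84); total interest £861.84.
Interest saved = £1,259.92 − £861.84 = £398.08.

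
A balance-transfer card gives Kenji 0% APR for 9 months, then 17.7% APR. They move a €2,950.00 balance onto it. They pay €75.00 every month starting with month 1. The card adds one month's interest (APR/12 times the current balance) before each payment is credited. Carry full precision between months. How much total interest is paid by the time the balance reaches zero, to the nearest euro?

€763

Promo months 1–9 at r₀ = 0%/12 = 0; months 10+ at r₁ = 17.7%/12 = 0.01475.
After month 9 (no interest yet): B = €2,950.00 − 9·€75.00 = €2,275.00.
Then at r₁ with €75.00/mo: n₂ = −ln(1 − r₁·B/P)/ln(1+r₁) ≈ 40.51 → 41 more payments.
Total paid = 49·€75.00 + €38.35 = €3,713.35; interest = €3,713.35 − €2,950.00 = €763.35.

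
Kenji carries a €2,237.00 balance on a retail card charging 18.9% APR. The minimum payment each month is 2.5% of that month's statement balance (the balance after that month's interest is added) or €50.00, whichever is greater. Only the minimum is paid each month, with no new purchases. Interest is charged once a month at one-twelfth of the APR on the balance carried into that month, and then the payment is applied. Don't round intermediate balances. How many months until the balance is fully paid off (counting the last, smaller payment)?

76 months

Monthly rate r = 18.9%/12 = 1.575% = 0.01575.
While 2.5% of the post-interest balance exceeds €50.00, each month B ← (B·(1+r))·(1 − 0.025), i.e. B shrinks by the factor (1+r)·0.975 = 0.99036.
This holds for months 1–14. Entering month 15 the balance is €1,953.20; 2.5% of the post-interest balance is now below €50.00, so the flat €50.00 minimum applies from here.
From month 15 a fixed €50.00 at rate r clears €1,953.20 in 62 more payments. Total: 14 + 62 = 76 months.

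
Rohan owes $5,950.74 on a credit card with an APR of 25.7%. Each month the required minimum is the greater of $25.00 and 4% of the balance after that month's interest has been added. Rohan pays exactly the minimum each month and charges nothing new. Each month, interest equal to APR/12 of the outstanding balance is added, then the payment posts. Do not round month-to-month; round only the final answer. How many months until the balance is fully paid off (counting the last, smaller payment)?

151 months

Monthly rate r = 25.7%/12 = 2.14167% = 0.0214167.
While 4% of the post-interest balance exceeds $25.00, each month B ← (B·(1+r))·(1 − 0.04), i.e. B shrinks by the factor (1+r)·0.96 = 0.98056.
This holds for months 1–116. Entering month 117 the balance is $610.34; 4% of the post-interest balance is now below $25.00, so the flat $25.00 minimum applies from here.
From month 117 a fixed $25.00 at rate r clears $610.34 in 35 more payments. Total: 116 + 35 = 151 months.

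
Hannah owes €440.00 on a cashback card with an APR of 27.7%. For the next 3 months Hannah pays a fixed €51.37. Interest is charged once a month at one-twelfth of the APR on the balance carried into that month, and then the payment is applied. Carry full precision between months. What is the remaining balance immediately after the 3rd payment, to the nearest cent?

Monthly rate r = 27.7%/12 = 2.30833% = 0.0230833.
Each month: B ← B·(1+r) − €51.37.
Month 1: interest €10.16; balance after payment €398.79.
Month 2: interest €9.21; balance after payment €356.62.
Month 3: interest €8.23; balance after payment €313.48.

€313.48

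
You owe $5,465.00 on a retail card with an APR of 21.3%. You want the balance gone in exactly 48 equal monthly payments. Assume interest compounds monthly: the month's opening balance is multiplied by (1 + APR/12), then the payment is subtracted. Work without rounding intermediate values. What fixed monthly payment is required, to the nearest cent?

$170.11

Monthly rate r = 21.3%/12 = 1.775% = 0.01775.
Level-payment amortization: P = B₀·r / (1 − (1+r)^(−n)) = 5465.00·0.01775 / (1 − 1.01775^(−48)).
Denominator 1 − (1+r)^(−48) = 0.570239329.
P = 97.0038 / 0.570239329 ≈ 170.11.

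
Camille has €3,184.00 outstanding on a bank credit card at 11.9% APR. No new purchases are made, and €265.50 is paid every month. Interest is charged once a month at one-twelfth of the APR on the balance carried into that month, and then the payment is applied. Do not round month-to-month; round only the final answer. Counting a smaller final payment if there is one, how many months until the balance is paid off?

13 months

Monthly rate r = 11.9%/12 = 0.991667% = 0.00991667.
Recurrence: B ← B·(1+r) − €265.50.
Month 1: interest €31.57; balance after payment €2,950.07.
Month 2: interest €29.25; balance after payment €2,713.83.
Closed form: n = −ln(1 − rB₀/P)/ln(1+r) = −ln(0.88107)/ln(1.00992) ≈ 12.831, so the balance reaches zero during payment 13.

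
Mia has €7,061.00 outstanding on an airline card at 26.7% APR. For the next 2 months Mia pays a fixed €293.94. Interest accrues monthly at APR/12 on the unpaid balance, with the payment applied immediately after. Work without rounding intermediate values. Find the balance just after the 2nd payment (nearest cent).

Monthly rate r = 26.7%/12 = 2.225% = 0.02225.
Each month: B ← B·(1+r) − €293.94.
Month 1: interest €157.11; balance after payment €6,924.17.
Month 2: interest €154.06; balance after payment €6,784.29.

€6,784.29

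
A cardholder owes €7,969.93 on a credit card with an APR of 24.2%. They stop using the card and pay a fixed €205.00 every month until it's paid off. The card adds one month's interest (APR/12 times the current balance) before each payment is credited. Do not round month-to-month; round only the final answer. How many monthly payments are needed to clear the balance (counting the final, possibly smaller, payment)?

77 months

Monthly rate r = 24.2%/12 = 2.01667% = 0.0201667.
Recurrence: B ← B·(1+r) − €205.00.
Month 1: interest €160.73; balance after payment €7,925.66.
Month 2: interest €159.83; balance after payment €7,880.49.
Closed form: n = −ln(1 − rB₀/P)/ln(1+r) = −ln(0.21597)/ln(1.02017) ≈ 76.762, so the balance reaches zero during payment 77.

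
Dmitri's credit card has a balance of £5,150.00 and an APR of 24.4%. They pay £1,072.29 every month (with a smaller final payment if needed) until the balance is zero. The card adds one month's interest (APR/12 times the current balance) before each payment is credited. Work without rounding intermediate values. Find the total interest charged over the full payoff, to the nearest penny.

£325.07

Monthly rate r = 24.4%/12 = 2.03333% = 0.0203333.
Payoff takes n = ⌈−ln(1 − rB₀/P)/ln(1+r)⌉ = ⌈5.105⌉ = 6 payments; the last is £113.62.
Total paid = 5·£1,072.29 + £113.62 = £5,475.07.
Total interest = total paid − principal = £5,475.07 − £5,150.00 = £325.07.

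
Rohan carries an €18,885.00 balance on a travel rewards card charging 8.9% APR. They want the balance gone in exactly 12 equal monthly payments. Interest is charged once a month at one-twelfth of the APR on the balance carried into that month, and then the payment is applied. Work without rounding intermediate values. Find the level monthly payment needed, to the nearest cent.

€1,650.65

Monthly rate r = 8.9%/12 = 0.741667% = 0.00741667.
Level-payment amortization: P = B₀·r / (1 − (1+r)^(−n)) = 18885.00·0.00741667 / (1 − 1.00742^(−12)).
Denominator 1 − (1+r)^(−12) = 0.0848539246.
P = 140.064 / 0.0848539246 ≈ 1650.65.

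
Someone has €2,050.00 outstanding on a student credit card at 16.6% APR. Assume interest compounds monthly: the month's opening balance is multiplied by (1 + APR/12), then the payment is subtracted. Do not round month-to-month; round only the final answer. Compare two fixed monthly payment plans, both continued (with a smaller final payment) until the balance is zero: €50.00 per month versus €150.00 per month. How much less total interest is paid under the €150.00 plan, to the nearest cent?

Monthly rate r = 16.6%/12 = 1.38333% = 0.0138333.
At €50.00/mo: n = ⌈−ln(1 − rB₀/P)/ln(1+r)⌉ = 61 payments (last €47.66); total interest = total paid − €2,050.00 = €997.66.
At €150.00/mo: 16 payments (last €38.17); total interest €238.17.
Interest saved = €997.66 − €238.17 = €759.49.

€759.49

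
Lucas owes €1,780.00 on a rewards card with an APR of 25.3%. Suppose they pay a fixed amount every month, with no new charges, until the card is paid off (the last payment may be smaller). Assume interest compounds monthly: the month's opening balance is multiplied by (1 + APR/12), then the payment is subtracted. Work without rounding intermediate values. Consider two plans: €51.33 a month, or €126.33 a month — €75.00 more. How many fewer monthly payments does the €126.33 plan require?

46 fewer payments

Monthly rate r = 25.3%/12 = 2.10833% = 0.0210833.
At €51.33/mo: n = ⌈−ln(1 − rB₀/P)/ln(1+r)⌉ = 63 payments (last €49.00); total interest = total paid − €1,780.00 = €1,451.46.
At €126.33/mo: 17 payments (last €113.14); total interest €354.42.
Payments saved = 63 − 17 = 46.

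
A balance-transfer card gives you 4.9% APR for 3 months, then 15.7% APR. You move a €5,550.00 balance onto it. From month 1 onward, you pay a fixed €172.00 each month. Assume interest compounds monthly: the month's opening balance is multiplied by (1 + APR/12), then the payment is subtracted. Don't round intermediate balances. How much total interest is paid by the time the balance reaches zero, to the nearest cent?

Promo months 1–3 at r₀ = 4.9%/12 = 0.00408333; months 4+ at r₁ = 15.7%/12 = 0.0130833.
After month 3: iterate B ← B·(1+r₀) − €172.00 for 3 months → €5,100.16.
Then at r₁ with €172.00/mo: n₂ = −ln(1 − r₁·B/P)/ln(1+r₁) ≈ 37.77 → 38 more payments.
Total paid = 40·€172.00 + €132.44 = €7,012.44; interest = €7,012.44 − €5,550.00 = €1,462.44.

€1,462.44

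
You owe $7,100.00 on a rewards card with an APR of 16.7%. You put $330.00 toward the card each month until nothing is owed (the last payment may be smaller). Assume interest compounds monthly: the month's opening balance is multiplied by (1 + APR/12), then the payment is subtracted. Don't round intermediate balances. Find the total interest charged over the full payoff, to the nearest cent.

Monthly rate r = 16.7%/12 = 1.39167% = 0.0139167.
Payoff takes n = ⌈−ln(1 − rB₀/P)/ln(1+r)⌉ = ⌈25.747⌉ = 26 payments; the last is $247.02.
Total paid = 25·$330.00 + $247.02 = $8,497.02.
Total interest = total paid − principal = $8,497.02 − $7,100.00 = $1,397.02.

$1,397.02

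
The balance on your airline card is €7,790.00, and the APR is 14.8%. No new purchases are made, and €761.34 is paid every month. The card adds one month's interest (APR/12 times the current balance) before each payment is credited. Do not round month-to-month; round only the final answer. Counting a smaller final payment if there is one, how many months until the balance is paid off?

Monthly rate r = 14.8%/12 = 1.23333% = 0.0123333.
Recurrence: B ← B·(1+r) − €761.34.
Month 1: interest €96.08; balance after payment €7,124.74.
Month 2: interest €87.87; balance after payment €6,451.27.
Closed form: n = −ln(1 − rB₀/P)/ln(1+r) = −ln(0.87381)/ln(1.01233) ≈ 11.005, so the balance reaches zero during payment 12.

12 months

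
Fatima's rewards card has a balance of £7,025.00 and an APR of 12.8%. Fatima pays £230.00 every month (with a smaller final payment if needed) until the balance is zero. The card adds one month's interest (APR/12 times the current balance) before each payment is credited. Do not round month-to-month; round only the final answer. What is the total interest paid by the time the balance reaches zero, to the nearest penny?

£1,520.87

Monthly rate r = 12.8%/12 = 1.06667% = 0.0106667.
Payoff takes n = ⌈−ln(1 − rB₀/P)/ln(1+r)⌉ = ⌈37.155⌉ = 38 payments; the last is £35.87.
Total paid = 37·£230.00 + £35.87 = £8,545.87.
Total interest = total paid − principal = £8,545.87 − £7,025.00 = £1,520.87.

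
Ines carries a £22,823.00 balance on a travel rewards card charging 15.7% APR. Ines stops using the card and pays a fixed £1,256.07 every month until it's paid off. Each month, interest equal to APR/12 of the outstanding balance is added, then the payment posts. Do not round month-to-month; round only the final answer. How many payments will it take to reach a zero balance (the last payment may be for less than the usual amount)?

21 payments

Monthly rate r = 15.7%/12 = 1.30833% = 0.0130833.
Recurrence: B ← B·(1+r) − £1,256.07.
Month 1: interest £298.60; balance after payment £21,865.53.
Month 2: interest £286.07; balance after payment £20,895.53.
Closed form: n = −ln(1 − rB₀/P)/ln(1+r) = −ln(0.76227)/ln(1.01308) ≈ 20.883, so the balance reaches zero during payment 21.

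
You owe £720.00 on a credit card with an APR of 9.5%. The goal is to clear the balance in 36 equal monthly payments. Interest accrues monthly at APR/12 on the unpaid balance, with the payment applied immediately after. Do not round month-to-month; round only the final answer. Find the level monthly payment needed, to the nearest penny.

Monthly rate r = 9.5%/12 = 0.791667% = 0.00791667.
Level-payment amortization: P = B₀·r / (1 − (1+r)^(−n)) = 720.00·0.00791667 / (1 − 1.00792^(−36)).
Denominator 1 − (1+r)^(−36) = 0.247141357.
P = 5.7 / 0.247141357 ≈ 23.06.

£23.06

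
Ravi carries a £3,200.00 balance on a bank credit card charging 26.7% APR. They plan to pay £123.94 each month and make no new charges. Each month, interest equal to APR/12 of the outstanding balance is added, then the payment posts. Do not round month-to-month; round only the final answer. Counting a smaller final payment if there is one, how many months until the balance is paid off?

39 months

Monthly rate r = 26.7%/12 = 2.225% = 0.02225.
Recurrence: B ← B·(1+r) − £123.94.
Month 1: interest £71.20; balance after payment £3,147.26.
Month 2: interest £70.03; balance after payment £3,093.35.
Closed form: n = −ln(1 − rB₀/P)/ln(1+r) = −ln(0.42553)/ln(1.02225) ≈ 38.827, so the balance reaches zero during payment 39.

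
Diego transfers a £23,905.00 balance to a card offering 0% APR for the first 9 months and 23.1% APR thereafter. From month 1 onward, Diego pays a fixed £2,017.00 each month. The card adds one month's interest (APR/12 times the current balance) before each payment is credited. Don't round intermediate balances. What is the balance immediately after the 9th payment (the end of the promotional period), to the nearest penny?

Promo months 1–9 at r₀ = 0%/12 = 0; months 10+ at r₁ = 23.1%/12 = 0.01925.
After month 9 (no interest yet): B = £23,905.00 − 9·£2,017.00 = £5,752.00.

£5,752.00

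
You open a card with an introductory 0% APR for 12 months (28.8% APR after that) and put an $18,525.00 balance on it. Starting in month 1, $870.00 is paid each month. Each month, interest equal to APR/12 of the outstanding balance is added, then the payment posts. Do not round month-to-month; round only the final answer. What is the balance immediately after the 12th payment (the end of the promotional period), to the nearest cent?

Promo months 1–12 at r₀ = 0%/12 = 0; months 13+ at r₁ = 28.8%/12 = 0.024.
After month 12 (no interest yet): B = $18,525.00 − 12·$870.00 = $8,085.00.

$8,085.00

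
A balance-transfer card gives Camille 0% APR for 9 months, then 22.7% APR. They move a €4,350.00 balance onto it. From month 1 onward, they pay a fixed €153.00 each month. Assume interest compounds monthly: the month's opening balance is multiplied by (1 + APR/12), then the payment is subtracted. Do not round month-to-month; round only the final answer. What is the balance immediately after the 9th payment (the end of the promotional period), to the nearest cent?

Promo months 1–9 at r₀ = 0%/12 = 0; months 10+ at r₁ = 22.7%/12 = 0.0189167.
After month 9 (no interest yet): B = €4,350.00 − 9·€153.00 = €2,973.00.

€2,973.00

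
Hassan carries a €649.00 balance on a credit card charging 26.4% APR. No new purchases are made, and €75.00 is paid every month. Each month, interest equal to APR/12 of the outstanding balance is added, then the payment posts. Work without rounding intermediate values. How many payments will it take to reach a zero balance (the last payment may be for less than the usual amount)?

Monthly rate r = 26.4%/12 = 2.2% = 0.022.
Recurrence: B ← B·(1+r) − €75.00.
Month 1: interest €14.28; balance after payment €588.28.
Month 2: interest €12.94; balance after payment €526.22.
Closed form: n = −ln(1 − rB₀/P)/ln(1+r) = −ln(0.80963)/ln(1.022) ≈ 9.704, so the balance reaches zero during payment 10.

10 months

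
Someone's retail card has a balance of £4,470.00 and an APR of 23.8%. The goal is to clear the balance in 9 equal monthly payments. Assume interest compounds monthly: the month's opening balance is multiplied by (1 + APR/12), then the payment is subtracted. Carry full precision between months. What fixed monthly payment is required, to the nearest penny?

£547.21

Monthly rate r = 23.8%/12 = 1.98333% = 0.0198333.
Level-payment amortization: P = B₀·r / (1 − (1+r)^(−n)) = 4470.00·0.0198333 / (1 − 1.01983^(−9)).
Denominator 1 − (1+r)^(−9) = 0.162013206.
P = 88.655 / 0.162013206 ≈ 547.21.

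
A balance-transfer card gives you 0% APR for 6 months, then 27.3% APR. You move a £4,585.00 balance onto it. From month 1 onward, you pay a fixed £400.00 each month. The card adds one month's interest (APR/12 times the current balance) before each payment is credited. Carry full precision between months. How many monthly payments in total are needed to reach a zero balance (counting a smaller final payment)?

12 months

Promo months 1–6 at r₀ = 0%/12 = 0; months 7+ at r₁ = 27.3%/12 = 0.02275.
After month 6 (no interest yet): B = £4,585.00 − 6·£400.00 = £2,185.00.
Then at r₁ with £400.00/mo: n₂ = −ln(1 − r₁·B/P)/ln(1+r₁) ≈ 5.90 → 6 more payments.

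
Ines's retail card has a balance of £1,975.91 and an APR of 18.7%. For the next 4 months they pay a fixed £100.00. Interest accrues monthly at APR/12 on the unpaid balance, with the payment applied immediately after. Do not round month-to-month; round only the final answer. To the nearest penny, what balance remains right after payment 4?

£1,692.54

Monthly rate r = 18.7%/12 = 1.55833% = 0.0155833.
Each month: B ← B·(1+r) − £100.00.
Month 1: interest £30.79; balance after payment £1,906.70.
Month 2: interest £29.71; balance after payment £1,836.41.
Month 3: interest £28.62; balance after payment £1,765.03.
Month 4: interest £27.51; balance after payment £1,692.54.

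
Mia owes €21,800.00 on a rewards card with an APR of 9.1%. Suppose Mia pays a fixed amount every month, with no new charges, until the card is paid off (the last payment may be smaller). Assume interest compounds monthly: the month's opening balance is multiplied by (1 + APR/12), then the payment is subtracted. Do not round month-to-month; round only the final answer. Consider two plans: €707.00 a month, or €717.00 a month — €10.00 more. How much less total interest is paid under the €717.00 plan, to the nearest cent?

Monthly rate r = 9.1%/12 = 0.758333% = 0.00758333.
At €707.00/mo: n = ⌈−ln(1 − rB₀/P)/ln(1+r)⌉ = 36 payments (last €181.48); total interest = total paid − €21,800.00 = €3,126.48.
At €717.00/mo: 35 payments (last €497.99); total interest €3,075.99.
Interest saved = €3,126.48 − €3,075.99 = €50.49.

€50.49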